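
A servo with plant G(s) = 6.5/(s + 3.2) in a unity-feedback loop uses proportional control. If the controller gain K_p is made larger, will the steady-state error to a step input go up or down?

The position error constant K_pos = K_p·G(0) grows with K_p, and e_ss = 1/(1+K_pos) falls.

decrease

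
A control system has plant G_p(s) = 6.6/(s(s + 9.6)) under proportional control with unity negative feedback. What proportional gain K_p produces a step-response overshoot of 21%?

K_p = 17.6

From %OS = 100·exp(−πζ/√(1−ζ²)) = 21%, ζ = −ln(0.21)/√(π²+ln²(0.21)) = 0.4449.
Characteristic equation s² + 9.6s + 6.6K_p = 0 gives ζ = 9.6/(2√(6.6K_p)).
Setting ζ = 0.4449: √(6.6K_p) = 9.6/(2·0.4449) = 10.79, so K_p = 116.4/6.6 = 17.6.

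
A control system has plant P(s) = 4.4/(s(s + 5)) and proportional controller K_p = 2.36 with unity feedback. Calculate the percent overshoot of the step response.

2.1%

The closed-loop denominator s² + 5s + 10.38 gives ω_n = √10.38 = 3.222 and ζ = 5/(2ω_n) = 0.7758.
%OS = 100·exp(−πζ/√(1−ζ²)) = 100·exp(−π·0.7758/√0.3981) = 2.1%.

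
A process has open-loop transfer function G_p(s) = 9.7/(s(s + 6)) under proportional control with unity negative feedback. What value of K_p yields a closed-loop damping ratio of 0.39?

Closed-loop characteristic equation: s² + 6s + K_p·9.7 = 0.
So ω_n = √(9.7K_p) and 2ζω_n = 6, giving ζ = 6/(2√(9.7K_p)).
Setting ζ = 0.39: √(9.7K_p) = 6/(2·0.39) = 7.692, so K_p = 59.17/9.7 = 6.1.

K_p = 6.1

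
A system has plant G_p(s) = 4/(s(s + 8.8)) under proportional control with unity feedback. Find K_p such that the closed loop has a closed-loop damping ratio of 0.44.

Closed-loop characteristic equation: s² + 8.8s + K_p·4 = 0.
So ω_n = √(4K_p) and 2ζω_n = 8.8, giving ζ = 8.8/(2√(4K_p)).
Setting ζ = 0.44: √(4K_p) = 8.8/(2·0.44) = 10, so K_p = 100/4 = 25.

K_p = 25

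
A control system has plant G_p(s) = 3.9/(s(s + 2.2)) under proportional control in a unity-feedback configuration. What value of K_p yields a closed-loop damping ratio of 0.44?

Closed-loop characteristic equation: s² + 2.2s + K_p·3.9 = 0.
So ω_n = √(3.9K_p) and 2ζω_n = 2.2, giving ζ = 2.2/(2√(3.9K_p)).
Setting ζ = 0.44: √(3.9K_p) = 2.2/(2·0.44) = 2.5, so K_p = 6.25/3.9 = 1.6.

K_p = 1.6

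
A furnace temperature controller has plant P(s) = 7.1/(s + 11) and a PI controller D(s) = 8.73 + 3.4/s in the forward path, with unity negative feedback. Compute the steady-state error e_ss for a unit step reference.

The open loop D(s)P(s) has a pole at the origin (type 1), so the static position error constant is infinite and e_ss = 1/(1+∞) = 0.

0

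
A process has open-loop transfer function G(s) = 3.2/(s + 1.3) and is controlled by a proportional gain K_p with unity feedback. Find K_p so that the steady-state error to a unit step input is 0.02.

The loop is type 0, so e_ss(step) = 1/(1 + K_pos) with K_pos = K_p·G(0).
G(0) = 2.462. Require 1/(1 + K_p·2.462) = 0.02, so 1 + 2.462·K_p = 50.
K_p = (50 − 1)/2.462 = 19.9.

K_p = 19.9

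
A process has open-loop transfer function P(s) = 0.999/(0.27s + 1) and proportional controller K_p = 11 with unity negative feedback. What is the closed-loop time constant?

Closed loop: T(s) = K_p·P/(1+K_p·P) = 10.99/(0.27s + 1 + 10.99), with pole at s = −(1 + 10.99)/0.27 = −44.4.
Closed-loop time constant τ = 1/44.4 = 0.0225 s.

τ = 0.0225 s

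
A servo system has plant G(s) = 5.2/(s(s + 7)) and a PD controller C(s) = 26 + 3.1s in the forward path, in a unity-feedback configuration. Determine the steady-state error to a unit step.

0

The open loop C(s)G(s) has a pole at the origin (type 1), so the static position error constant is infinite and e_ss = 1/(1+∞) = 0.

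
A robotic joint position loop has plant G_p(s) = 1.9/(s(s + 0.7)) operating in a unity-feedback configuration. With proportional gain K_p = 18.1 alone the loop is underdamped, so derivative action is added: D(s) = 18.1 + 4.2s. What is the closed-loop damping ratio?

ζ = 0.74

Forward path: (18.1 + 4.2s)·1.9/(s(s+0.7)). The closed-loop characteristic equation is s² + (0.7 + 1.9·4.2)s + 1.9·18.1 = 0.
That is s² + 8.68s + 34.39 = 0, so ω_n = 5.864 rad/s and ζ = 8.68/(2·5.864) = 0.7401.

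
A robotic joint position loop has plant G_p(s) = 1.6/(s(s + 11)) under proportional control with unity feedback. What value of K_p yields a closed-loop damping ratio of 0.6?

K_p = 52.5

Closed-loop characteristic equation: s² + 11s + K_p·1.6 = 0.
So ω_n = √(1.6K_p) and 2ζω_n = 11, giving ζ = 11/(2√(1.6K_p)).
Setting ζ = 0.6: √(1.6K_p) = 11/(2·0.6) = 9.167, so K_p = 84.03/1.6 = 52.5.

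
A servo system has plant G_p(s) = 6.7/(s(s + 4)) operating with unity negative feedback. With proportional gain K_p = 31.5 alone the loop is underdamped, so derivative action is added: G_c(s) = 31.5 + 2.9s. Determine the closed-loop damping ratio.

ζ = 0.806

Forward path: (31.5 + 2.9s)·6.7/(s(s+4)). The closed-loop characteristic equation is s² + (4 + 6.7·2.9)s + 6.7·31.5 = 0.
That is s² + 23.43s + 211.1 = 0, so ω_n = 14.53 rad/s and ζ = 23.43/(2·14.53) = 0.8064.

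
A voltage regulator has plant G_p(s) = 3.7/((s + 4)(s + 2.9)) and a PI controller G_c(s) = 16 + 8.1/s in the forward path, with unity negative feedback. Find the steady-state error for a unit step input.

The open loop G_c(s)G_p(s) has a pole at the origin (type 1), so the static position error constant is infinite and e_ss = 1/(1+∞) = 0.

0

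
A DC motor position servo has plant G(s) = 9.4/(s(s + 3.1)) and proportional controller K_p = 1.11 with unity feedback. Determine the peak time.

From 1 + K_pG(s) = 0: s² + 3.1s + 10.43 = 0 ⇒ ω_n = 3.23, ζ = 0.4799.
Damped frequency ω_d = ω_n√(1−ζ²) = 2.834 rad/s, so peak time T_p = π/ω_d = 1.11 s.

T_p = 1.11 s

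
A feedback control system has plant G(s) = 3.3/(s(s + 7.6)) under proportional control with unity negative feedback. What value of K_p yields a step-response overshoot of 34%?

From %OS = 100·exp(−πζ/√(1−ζ²)) = 34%, ζ = −ln(0.34)/√(π²+ln²(0.34)) = 0.3248.
Characteristic equation s² + 7.6s + 3.3K_p = 0 gives ζ = 7.6/(2√(3.3K_p)).
Setting ζ = 0.3248: √(3.3K_p) = 7.6/(2·0.3248) = 11.7, so K_p = 136.9/3.3 = 41.5.

K_p = 41.5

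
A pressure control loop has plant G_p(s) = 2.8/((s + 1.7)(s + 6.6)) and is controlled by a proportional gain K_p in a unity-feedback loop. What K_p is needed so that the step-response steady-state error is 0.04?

K_p = 96.2

Steady-state error for a unit step on this type-0 loop is 1/(1 + K_p·G_p(0)).
G_p(0) = 0.2496. Require 1/(1 + K_p·0.2496) = 0.04, so 1 + 0.2496·K_p = 25.
K_p = (25 − 1)/0.2496 = 96.2.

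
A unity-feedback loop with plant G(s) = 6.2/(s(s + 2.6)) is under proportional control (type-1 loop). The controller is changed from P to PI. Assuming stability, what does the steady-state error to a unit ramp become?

The integrator raises the loop to type 2, so K_v → ∞ and e_ss to a ramp is zero.

0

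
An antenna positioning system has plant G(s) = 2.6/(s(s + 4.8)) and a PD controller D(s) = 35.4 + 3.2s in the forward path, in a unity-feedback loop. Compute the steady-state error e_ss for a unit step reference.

The open loop D(s)G(s) has a pole at the origin (type 1), so the static position error constant is infinite and e_ss = 1/(1+∞) = 0.

0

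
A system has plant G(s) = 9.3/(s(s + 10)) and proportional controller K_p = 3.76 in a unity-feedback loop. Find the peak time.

The closed-loop denominator s² + 10s + 34.97 gives ω_n = √34.97 = 5.913 and ζ = 10/(2ω_n) = 0.8455.
Damped frequency ω_d = ω_n√(1−ζ²) = 3.157 rad/s, so peak time T_p = π/ω_d = 0.995 s.

T_p = 0.995 s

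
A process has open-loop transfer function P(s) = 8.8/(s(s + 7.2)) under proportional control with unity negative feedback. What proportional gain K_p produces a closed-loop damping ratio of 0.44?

K_p = 7.61

Closed-loop characteristic equation: s² + 7.2s + K_p·8.8 = 0.
So ω_n = √(8.8K_p) and 2ζω_n = 7.2, giving ζ = 7.2/(2√(8.8K_p)).
Setting ζ = 0.44: √(8.8K_p) = 7.2/(2·0.44) = 8.182, so K_p = 66.94/8.8 = 7.61.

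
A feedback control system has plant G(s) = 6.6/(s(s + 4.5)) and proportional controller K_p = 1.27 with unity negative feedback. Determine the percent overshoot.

The closed-loop denominator s² + 4.5s + 8.382 gives ω_n = √8.382 = 2.895 and ζ = 4.5/(2ω_n) = 0.7772.
%OS = 100·exp(−πζ/√(1−ζ²)) = 100·exp(−π·0.7772/√0.396) = 2.07%.

2.07%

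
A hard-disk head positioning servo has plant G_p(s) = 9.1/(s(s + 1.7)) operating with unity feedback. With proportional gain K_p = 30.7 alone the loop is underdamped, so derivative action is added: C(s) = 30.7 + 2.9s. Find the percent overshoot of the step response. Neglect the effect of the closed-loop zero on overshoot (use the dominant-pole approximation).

0.768%

Forward path: (30.7 + 2.9s)·9.1/(s(s+1.7)). The closed-loop characteristic equation is s² + (1.7 + 9.1·2.9)s + 9.1·30.7 = 0.
That is s² + 28.09s + 279.4 = 0, so ω_n = 16.71 rad/s and ζ = 28.09/(2·16.71) = 0.8403.
%OS = 100·exp(−πζ/√(1−ζ²)) = 0.768%.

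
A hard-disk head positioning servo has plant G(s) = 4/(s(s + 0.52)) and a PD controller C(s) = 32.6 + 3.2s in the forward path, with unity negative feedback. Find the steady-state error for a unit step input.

The open loop C(s)G(s) has a pole at the origin (type 1), so the static position error constant is infinite and e_ss = 1/(1+∞) = 0.

0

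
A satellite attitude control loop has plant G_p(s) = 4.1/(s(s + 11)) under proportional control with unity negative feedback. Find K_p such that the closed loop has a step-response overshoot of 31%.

K_p = 60.5

From %OS = 100·exp(−πζ/√(1−ζ²)) = 31%, ζ = −ln(0.31)/√(π²+ln²(0.31)) = 0.3493.
Characteristic equation s² + 11s + 4.1K_p = 0 gives ζ = 11/(2√(4.1K_p)).
Setting ζ = 0.3493: √(4.1K_p) = 11/(2·0.3493) = 15.75, so K_p = 247.9/4.1 = 60.5.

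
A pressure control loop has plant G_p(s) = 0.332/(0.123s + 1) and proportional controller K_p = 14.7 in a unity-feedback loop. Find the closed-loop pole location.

Closed loop: T(s) = K_p·G_p/(1+K_p·G_p) = 4.88/(0.123s + 1 + 4.88), with pole at s = −(1 + 4.88)/0.123 = −47.81.

s = -47.81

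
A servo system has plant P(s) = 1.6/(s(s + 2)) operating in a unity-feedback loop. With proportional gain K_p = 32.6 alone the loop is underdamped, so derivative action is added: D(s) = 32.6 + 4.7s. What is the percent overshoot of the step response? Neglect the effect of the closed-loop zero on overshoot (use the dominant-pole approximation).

6.37%

Forward path: (32.6 + 4.7s)·1.6/(s(s+2)). The closed-loop characteristic equation is s² + (2 + 1.6·4.7)s + 1.6·32.6 = 0.
That is s² + 9.52s + 52.16 = 0, so ω_n = 7.222 rad/s and ζ = 9.52/(2·7.222) = 0.6591.
%OS = 100·exp(−πζ/√(1−ζ²)) = 6.37%.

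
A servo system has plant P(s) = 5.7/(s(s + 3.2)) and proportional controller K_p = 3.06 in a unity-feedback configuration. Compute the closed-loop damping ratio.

ζ = 0.383

1 + K_p·P(s) = 0 gives s² + 3.2s + 17.44 = 0.
Matching s² + 2ζω_n s + ω_n²: ω_n = √17.44 = 4.176 rad/s and 2ζω_n = 3.2, so ζ = 3.2/(2·4.176) = 0.383.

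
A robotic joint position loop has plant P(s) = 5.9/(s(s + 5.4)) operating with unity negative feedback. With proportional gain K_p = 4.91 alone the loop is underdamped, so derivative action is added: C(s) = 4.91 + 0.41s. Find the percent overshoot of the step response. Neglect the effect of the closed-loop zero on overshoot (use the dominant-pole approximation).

3.61%

Forward path: (4.91 + 0.41s)·5.9/(s(s+5.4)). The closed-loop characteristic equation is s² + (5.4 + 5.9·0.41)s + 5.9·4.91 = 0.
That is s² + 7.819s + 28.97 = 0, so ω_n = 5.382 rad/s and ζ = 7.819/(2·5.382) = 0.7264.
%OS = 100·exp(−πζ/√(1−ζ²)) = 3.61%.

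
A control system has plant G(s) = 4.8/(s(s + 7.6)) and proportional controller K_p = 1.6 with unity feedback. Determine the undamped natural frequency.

The closed-loop denominator is s(s+7.6) + 1.6·4.8 = s² + 7.6s + 7.68.
Matching s² + 2ζω_n s + ω_n²: ω_n = √7.68 = 2.771 rad/s and 2ζω_n = 7.6, so ζ = 7.6/(2·2.771) = 1.37.

ω_n = 2.77 rad/s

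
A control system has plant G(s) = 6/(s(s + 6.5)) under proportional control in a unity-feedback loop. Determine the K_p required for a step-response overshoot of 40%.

From %OS = 100·exp(−πζ/√(1−ζ²)) = 40%, ζ = −ln(0.4)/√(π²+ln²(0.4)) = 0.28.
Characteristic equation s² + 6.5s + 6K_p = 0 gives ζ = 6.5/(2√(6K_p)).
Setting ζ = 0.28: √(6K_p) = 6.5/(2·0.28) = 11.61, so K_p = 134.7/6 = 22.5.

K_p = 22.5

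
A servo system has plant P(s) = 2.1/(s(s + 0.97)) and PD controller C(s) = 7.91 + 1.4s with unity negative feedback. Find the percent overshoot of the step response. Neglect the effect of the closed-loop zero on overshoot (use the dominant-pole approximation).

18%

Forward path: (7.91 + 1.4s)·2.1/(s(s+0.97)). The closed-loop characteristic equation is s² + (0.97 + 2.1·1.4)s + 2.1·7.91 = 0.
That is s² + 3.91s + 16.61 = 0, so ω_n = 4.076 rad/s and ζ = 3.91/(2·4.076) = 0.4797.
%OS = 100·exp(−πζ/√(1−ζ²)) = 18%.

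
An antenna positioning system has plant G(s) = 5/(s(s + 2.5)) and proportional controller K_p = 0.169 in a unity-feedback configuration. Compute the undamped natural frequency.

1 + K_p·G(s) = 0 gives s² + 2.5s + 0.845 = 0.
So ω_n² = 0.845 ⇒ ω_n = 0.9192 rad/s, and ζ = 2.5/(2ω_n) = 1.36.

ω_n = 0.919 rad/s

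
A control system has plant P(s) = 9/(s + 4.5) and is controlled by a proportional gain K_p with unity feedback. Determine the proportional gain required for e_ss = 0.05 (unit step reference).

K_p = 9.5

The loop is type 0, so e_ss(step) = 1/(1 + K_pos) with K_pos = K_p·P(0).
P(0) = 2. Require 1/(1 + K_p·2) = 0.05, so 1 + 2·K_p = 20.
K_p = (20 − 1)/2 = 9.5.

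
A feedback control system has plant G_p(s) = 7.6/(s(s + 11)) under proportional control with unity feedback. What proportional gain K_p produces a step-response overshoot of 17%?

K_p = 16.5

From %OS = 100·exp(−πζ/√(1−ζ²)) = 17%, ζ = −ln(0.17)/√(π²+ln²(0.17)) = 0.4913.
Characteristic equation s² + 11s + 7.6K_p = 0 gives ζ = 11/(2√(7.6K_p)).
Setting ζ = 0.4913: √(7.6K_p) = 11/(2·0.4913) = 11.2, so K_p = 125.3/7.6 = 16.5.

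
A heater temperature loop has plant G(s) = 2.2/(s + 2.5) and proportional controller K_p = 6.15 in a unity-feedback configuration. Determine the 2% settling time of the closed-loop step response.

Closed-loop transfer function: T(s) = K_p·G(s)/(1 + K_p·G(s)) = 13.53/(s + 2.5 + 13.53) = 13.53/(s + 16.03).
Time constant τ = 1/16.03 = 0.06238 s, so the 2% settling time is about 4τ = 0.25 s.

T_s ≈ 0.25 s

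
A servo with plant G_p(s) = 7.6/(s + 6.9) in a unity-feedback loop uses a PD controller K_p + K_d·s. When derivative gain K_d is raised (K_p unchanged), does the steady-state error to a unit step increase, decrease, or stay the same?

K_d affects only the transient (the s-coefficient); the DC loop gain, and hence e_ss, depends only on K_p.

unchanged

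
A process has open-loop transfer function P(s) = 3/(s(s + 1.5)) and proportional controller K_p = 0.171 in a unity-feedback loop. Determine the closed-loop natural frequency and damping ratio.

With unity feedback the closed-loop characteristic equation is s² + 1.5s + 0.171·3 = s² + 1.5s + 0.513 = 0.
So ω_n² = 0.513 ⇒ ω_n = 0.7162 rad/s, and ζ = 1.5/(2ω_n) = 1.05.

ω_n = 0.716 rad/s, ζ = 1.05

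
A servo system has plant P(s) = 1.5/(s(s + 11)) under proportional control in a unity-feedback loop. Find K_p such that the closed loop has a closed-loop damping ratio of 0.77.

K_p = 34

Closed-loop characteristic equation: s² + 11s + K_p·1.5 = 0.
So ω_n = √(1.5K_p) and 2ζω_n = 11, giving ζ = 11/(2√(1.5K_p)).
Setting ζ = 0.77: √(1.5K_p) = 11/(2·0.77) = 7.143, so K_p = 51.02/1.5 = 34.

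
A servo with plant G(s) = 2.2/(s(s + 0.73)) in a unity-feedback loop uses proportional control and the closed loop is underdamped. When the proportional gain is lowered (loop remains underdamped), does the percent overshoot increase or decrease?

decrease

ζ = 0.73/(2√(2.2K_p)) rises as K_p falls; higher damping means less overshoot.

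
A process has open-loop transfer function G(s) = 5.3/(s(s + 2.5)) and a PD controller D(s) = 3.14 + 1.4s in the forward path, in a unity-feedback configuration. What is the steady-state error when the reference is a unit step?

The open loop D(s)G(s) has a pole at the origin (type 1), so the static position error constant is infinite and e_ss = 1/(1+∞) = 0.

0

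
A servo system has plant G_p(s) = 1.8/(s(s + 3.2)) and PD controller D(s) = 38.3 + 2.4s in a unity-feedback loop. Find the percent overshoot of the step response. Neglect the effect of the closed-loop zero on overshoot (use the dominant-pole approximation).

20.3%

Forward path: (38.3 + 2.4s)·1.8/(s(s+3.2)). The closed-loop characteristic equation is s² + (3.2 + 1.8·2.4)s + 1.8·38.3 = 0.
That is s² + 7.52s + 68.94 = 0, so ω_n = 8.303 rad/s and ζ = 7.52/(2·8.303) = 0.4528.
%OS = 100·exp(−πζ/√(1−ζ²)) = 20.3%.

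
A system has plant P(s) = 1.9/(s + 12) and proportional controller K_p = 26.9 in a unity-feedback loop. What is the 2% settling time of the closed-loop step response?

T_s ≈ 0.0634 s

Closed-loop transfer function: T(s) = K_p·P(s)/(1 + K_p·P(s)) = 51.11/(s + 12 + 51.11) = 51.11/(s + 63.11).
Time constant τ = 1/63.11 = 0.01585 s, so the 2% settling time is about 4τ = 0.0634 s.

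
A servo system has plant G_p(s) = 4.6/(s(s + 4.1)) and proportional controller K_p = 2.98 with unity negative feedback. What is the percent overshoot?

12.4%

From 1 + K_pG_p(s) = 0: s² + 4.1s + 13.71 = 0 ⇒ ω_n = 3.702, ζ = 0.5537.
%OS = 100·exp(−πζ/√(1−ζ²)) = 100·exp(−π·0.5537/√0.6934) = 12.4%.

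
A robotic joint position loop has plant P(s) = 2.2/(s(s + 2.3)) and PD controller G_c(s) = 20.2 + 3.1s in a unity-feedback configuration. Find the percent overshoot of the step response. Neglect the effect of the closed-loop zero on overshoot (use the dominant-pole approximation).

Forward path: (20.2 + 3.1s)·2.2/(s(s+2.3)). The closed-loop characteristic equation is s² + (2.3 + 2.2·3.1)s + 2.2·20.2 = 0.
That is s² + 9.12s + 44.44 = 0, so ω_n = 6.666 rad/s and ζ = 9.12/(2·6.666) = 0.684.
%OS = 100·exp(−πζ/√(1−ζ²)) = 5.25%.

5.25%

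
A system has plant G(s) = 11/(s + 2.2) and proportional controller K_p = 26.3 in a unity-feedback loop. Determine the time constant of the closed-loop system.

Closed-loop transfer function: T(s) = K_p·G(s)/(1 + K_p·G(s)) = 289.3/(s + 2.2 + 289.3) = 289.3/(s + 291.5).
Time constant τ = 1/291.5 = 0.00343 s.

τ = 0.00343 s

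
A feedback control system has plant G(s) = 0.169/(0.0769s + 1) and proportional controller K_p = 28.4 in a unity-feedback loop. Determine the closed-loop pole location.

s = -75.42

Closed loop: T(s) = K_p·G/(1+K_p·G) = 4.8/(0.0769s + 1 + 4.8), with pole at s = −(1 + 4.8)/0.0769 = −75.42.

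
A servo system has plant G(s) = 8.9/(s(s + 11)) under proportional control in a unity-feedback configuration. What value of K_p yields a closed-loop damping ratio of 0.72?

Closed-loop characteristic equation: s² + 11s + K_p·8.9 = 0.
So ω_n = √(8.9K_p) and 2ζω_n = 11, giving ζ = 11/(2√(8.9K_p)).
Setting ζ = 0.72: √(8.9K_p) = 11/(2·0.72) = 7.639, so K_p = 58.35/8.9 = 6.56.

K_p = 6.56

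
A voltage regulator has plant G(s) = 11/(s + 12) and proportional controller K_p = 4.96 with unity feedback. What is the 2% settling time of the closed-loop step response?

Closed-loop transfer function: T(s) = K_p·G(s)/(1 + K_p·G(s)) = 54.56/(s + 12 + 54.56) = 54.56/(s + 66.56).
Time constant τ = 1/66.56 = 0.01502 s, so the 2% settling time is about 4τ = 0.0601 s.

T_s ≈ 0.0601 s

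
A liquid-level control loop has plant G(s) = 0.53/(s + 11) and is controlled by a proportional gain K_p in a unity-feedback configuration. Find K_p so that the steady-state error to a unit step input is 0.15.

The loop is type 0, so e_ss(step) = 1/(1 + K_pos) with K_pos = K_p·G(0).
G(0) = 0.04818. Require 1/(1 + K_p·0.04818) = 0.15, so 1 + 0.04818·K_p = 6.667.
K_p = (6.667 − 1)/0.04818 = 118.

K_p = 118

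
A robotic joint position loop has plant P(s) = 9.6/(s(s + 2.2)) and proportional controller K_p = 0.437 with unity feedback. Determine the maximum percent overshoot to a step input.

13.5%

The closed-loop denominator s² + 2.2s + 4.195 gives ω_n = √4.195 = 2.048 and ζ = 2.2/(2ω_n) = 0.5371.
%OS = 100·exp(−πζ/√(1−ζ²)) = 100·exp(−π·0.5371/√0.7116) = 13.5%.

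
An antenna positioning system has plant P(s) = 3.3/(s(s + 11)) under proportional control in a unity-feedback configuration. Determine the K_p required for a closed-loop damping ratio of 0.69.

K_p = 19.3

Closed-loop characteristic equation: s² + 11s + K_p·3.3 = 0.
So ω_n = √(3.3K_p) and 2ζω_n = 11, giving ζ = 11/(2√(3.3K_p)).
Setting ζ = 0.69: √(3.3K_p) = 11/(2·0.69) = 7.971, so K_p = 63.54/3.3 = 19.3.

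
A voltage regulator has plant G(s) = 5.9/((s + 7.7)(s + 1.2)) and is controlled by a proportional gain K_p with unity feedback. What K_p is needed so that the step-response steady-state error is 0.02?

For a type-0 loop with proportional control, e_ss = 1/(1 + K_p·G(0)).
G(0) = 0.6385. Require 1/(1 + K_p·0.6385) = 0.02, so 1 + 0.6385·K_p = 50.
K_p = (50 − 1)/0.6385 = 76.7.

K_p = 76.7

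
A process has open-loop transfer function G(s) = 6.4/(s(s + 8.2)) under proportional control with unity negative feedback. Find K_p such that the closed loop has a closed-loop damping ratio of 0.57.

K_p = 8.08

Closed-loop characteristic equation: s² + 8.2s + K_p·6.4 = 0.
So ω_n = √(6.4K_p) and 2ζω_n = 8.2, giving ζ = 8.2/(2√(6.4K_p)).
Setting ζ = 0.57: √(6.4K_p) = 8.2/(2·0.57) = 7.193, so K_p = 51.74/6.4 = 8.08.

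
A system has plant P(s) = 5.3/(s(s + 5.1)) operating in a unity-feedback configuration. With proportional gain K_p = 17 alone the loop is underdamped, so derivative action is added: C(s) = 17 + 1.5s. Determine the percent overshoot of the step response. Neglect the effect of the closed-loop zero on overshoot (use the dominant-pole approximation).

Forward path: (17 + 1.5s)·5.3/(s(s+5.1)). The closed-loop characteristic equation is s² + (5.1 + 5.3·1.5)s + 5.3·17 = 0.
That is s² + 13.05s + 90.1 = 0, so ω_n = 9.492 rad/s and ζ = 13.05/(2·9.492) = 0.6874.
%OS = 100·exp(−πζ/√(1−ζ²)) = 5.11%.

5.11%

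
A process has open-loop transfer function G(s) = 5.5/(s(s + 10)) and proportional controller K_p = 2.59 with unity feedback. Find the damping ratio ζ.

With unity feedback the closed-loop characteristic equation is s² + 10s + 2.59·5.5 = s² + 10s + 14.24 = 0.
So ω_n² = 14.24 ⇒ ω_n = 3.774 rad/s, and ζ = 10/(2ω_n) = 1.32.

ζ = 1.32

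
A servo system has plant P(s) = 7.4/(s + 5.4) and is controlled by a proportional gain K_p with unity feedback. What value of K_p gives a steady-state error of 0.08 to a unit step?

For a type-0 loop with proportional control, e_ss = 1/(1 + K_p·P(0)).
P(0) = 1.37. Require 1/(1 + K_p·1.37) = 0.08, so 1 + 1.37·K_p = 12.5.
K_p = (12.5 − 1)/1.37 = 8.39.

K_p = 8.39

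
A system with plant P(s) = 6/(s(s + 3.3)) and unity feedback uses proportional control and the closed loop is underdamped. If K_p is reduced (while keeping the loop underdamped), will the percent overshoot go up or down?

decrease

ζ = 3.3/(2√(6K_p)) rises as K_p falls; higher damping means less overshoot.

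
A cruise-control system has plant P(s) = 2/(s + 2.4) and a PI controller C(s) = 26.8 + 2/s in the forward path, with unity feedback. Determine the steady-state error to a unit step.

The open loop C(s)P(s) has a pole at the origin (type 1), so the static position error constant is infinite and e_ss = 1/(1+∞) = 0.

0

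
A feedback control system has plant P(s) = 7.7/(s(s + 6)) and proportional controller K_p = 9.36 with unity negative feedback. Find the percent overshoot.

30.5%

From 1 + K_pP(s) = 0: s² + 6s + 72.07 = 0 ⇒ ω_n = 8.49, ζ = 0.3534.
%OS = 100·exp(−πζ/√(1−ζ²)) = 100·exp(−π·0.3534/√0.8751) = 30.5%.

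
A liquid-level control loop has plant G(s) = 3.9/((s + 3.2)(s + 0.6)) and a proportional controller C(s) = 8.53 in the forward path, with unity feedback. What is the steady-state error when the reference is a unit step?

0.0546

The loop is type 0. Static position error constant K_pos = C(0)·G(0) = 8.53·2.031 = 17.33.
Steady-state error to a unit step: e_ss = 1/(1+K_pos) = 1/18.33 = 0.0546.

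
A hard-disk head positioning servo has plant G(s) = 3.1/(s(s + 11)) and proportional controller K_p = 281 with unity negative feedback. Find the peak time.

The closed-loop denominator s² + 11s + 871.1 gives ω_n = √871.1 = 29.51 and ζ = 11/(2ω_n) = 0.1863.
Damped frequency ω_d = ω_n√(1−ζ²) = 29 rad/s, so peak time T_p = π/ω_d = 0.108 s.

T_p = 0.108 s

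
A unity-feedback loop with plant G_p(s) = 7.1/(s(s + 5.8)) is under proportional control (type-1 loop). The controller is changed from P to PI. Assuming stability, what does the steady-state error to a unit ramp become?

The integrator raises the loop to type 2, so K_v → ∞ and e_ss to a ramp is zero.

0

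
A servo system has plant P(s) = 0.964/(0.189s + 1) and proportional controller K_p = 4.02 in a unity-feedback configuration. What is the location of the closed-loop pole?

s = -25.8

Closed loop: T(s) = K_p·P/(1+K_p·P) = 3.875/(0.189s + 1 + 3.875), with pole at s = −(1 + 3.875)/0.189 = −25.8.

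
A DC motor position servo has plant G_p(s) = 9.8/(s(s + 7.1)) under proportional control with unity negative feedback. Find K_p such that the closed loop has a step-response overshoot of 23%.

From %OS = 100·exp(−πζ/√(1−ζ²)) = 23%, ζ = −ln(0.23)/√(π²+ln²(0.23)) = 0.4237.
Characteristic equation s² + 7.1s + 9.8K_p = 0 gives ζ = 7.1/(2√(9.8K_p)).
Setting ζ = 0.4237: √(9.8K_p) = 7.1/(2·0.4237) = 8.378, so K_p = 70.19/9.8 = 7.16.

K_p = 7.16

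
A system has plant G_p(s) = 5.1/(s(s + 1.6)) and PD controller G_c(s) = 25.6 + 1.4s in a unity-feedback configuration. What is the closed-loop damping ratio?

ζ = 0.382

Forward path: (25.6 + 1.4s)·5.1/(s(s+1.6)). The closed-loop characteristic equation is s² + (1.6 + 5.1·1.4)s + 5.1·25.6 = 0.
That is s² + 8.74s + 130.6 = 0, so ω_n = 11.43 rad/s and ζ = 8.74/(2·11.43) = 0.3825.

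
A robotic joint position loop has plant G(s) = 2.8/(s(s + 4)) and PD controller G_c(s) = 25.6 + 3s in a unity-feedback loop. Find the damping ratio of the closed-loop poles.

ζ = 0.732

Forward path: (25.6 + 3s)·2.8/(s(s+4)). The closed-loop characteristic equation is s² + (4 + 2.8·3)s + 2.8·25.6 = 0.
That is s² + 12.4s + 71.68 = 0, so ω_n = 8.466 rad/s and ζ = 12.4/(2·8.466) = 0.7323.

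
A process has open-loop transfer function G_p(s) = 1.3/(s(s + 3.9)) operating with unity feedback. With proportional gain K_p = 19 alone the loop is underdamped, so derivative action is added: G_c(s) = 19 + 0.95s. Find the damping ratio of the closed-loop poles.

ζ = 0.517

Forward path: (19 + 0.95s)·1.3/(s(s+3.9)). The closed-loop characteristic equation is s² + (3.9 + 1.3·0.95)s + 1.3·19 = 0.
That is s² + 5.135s + 24.7 = 0, so ω_n = 4.97 rad/s and ζ = 5.135/(2·4.97) = 0.5166.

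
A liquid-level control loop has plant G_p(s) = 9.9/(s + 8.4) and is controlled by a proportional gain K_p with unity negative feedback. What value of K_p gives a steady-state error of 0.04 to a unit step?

Steady-state error for a unit step on this type-0 loop is 1/(1 + K_p·G_p(0)).
G_p(0) = 1.179. Require 1/(1 + K_p·1.179) = 0.04, so 1 + 1.179·K_p = 25.
K_p = (25 − 1)/1.179 = 20.4.

K_p = 20.4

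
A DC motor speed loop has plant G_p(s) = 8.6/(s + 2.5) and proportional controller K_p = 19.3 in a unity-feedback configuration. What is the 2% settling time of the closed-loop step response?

T_s ≈ 0.0237 s

Closed-loop transfer function: T(s) = K_p·G_p(s)/(1 + K_p·G_p(s)) = 166/(s + 2.5 + 166) = 166/(s + 168.5).
Time constant τ = 1/168.5 = 0.005935 s, so the 2% settling time is about 4τ = 0.0237 s.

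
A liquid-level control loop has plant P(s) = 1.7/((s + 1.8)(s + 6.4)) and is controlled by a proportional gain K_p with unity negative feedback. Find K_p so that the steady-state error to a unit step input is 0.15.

For a type-0 loop with proportional control, e_ss = 1/(1 + K_p·P(0)).
P(0) = 0.1476. Require 1/(1 + K_p·0.1476) = 0.15, so 1 + 0.1476·K_p = 6.667.
K_p = (6.667 − 1)/0.1476 = 38.4.

K_p = 38.4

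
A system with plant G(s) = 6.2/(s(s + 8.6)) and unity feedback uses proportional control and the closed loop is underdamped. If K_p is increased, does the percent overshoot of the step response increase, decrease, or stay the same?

increase

ζ = 8.6/(2√(6.2K_p)) decreases as K_p grows; lower damping means more overshoot.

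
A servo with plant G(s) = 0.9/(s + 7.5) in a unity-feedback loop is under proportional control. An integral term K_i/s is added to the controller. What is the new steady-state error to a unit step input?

0

The integrator makes K_pos = lim_{s→0} C(s)G(s) infinite, so e_ss = 1/(1+K_pos) = 0.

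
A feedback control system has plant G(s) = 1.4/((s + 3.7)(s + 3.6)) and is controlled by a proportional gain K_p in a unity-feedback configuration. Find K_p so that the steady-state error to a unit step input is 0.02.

Steady-state error for a unit step on this type-0 loop is 1/(1 + K_p·G(0)).
G(0) = 0.1051. Require 1/(1 + K_p·0.1051) = 0.02, so 1 + 0.1051·K_p = 50.
K_p = (50 − 1)/0.1051 = 466.

K_p = 466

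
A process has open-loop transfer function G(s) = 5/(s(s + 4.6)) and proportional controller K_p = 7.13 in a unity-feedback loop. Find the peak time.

T_p = 0.57 s

From 1 + K_pG(s) = 0: s² + 4.6s + 35.65 = 0 ⇒ ω_n = 5.971, ζ = 0.3852.
Damped frequency ω_d = ω_n√(1−ζ²) = 5.51 rad/s, so peak time T_p = π/ω_d = 0.57 s.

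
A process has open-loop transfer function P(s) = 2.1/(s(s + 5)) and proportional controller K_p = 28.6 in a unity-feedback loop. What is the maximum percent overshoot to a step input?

34.3%

From 1 + K_pP(s) = 0: s² + 5s + 60.06 = 0 ⇒ ω_n = 7.75, ζ = 0.3226.
%OS = 100·exp(−πζ/√(1−ζ²)) = 100·exp(−π·0.3226/√0.8959) = 34.3%.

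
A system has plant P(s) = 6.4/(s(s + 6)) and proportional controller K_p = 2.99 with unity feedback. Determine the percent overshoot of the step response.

The closed-loop denominator s² + 6s + 19.14 gives ω_n = √19.14 = 4.374 and ζ = 6/(2ω_n) = 0.6858.
%OS = 100·exp(−πζ/√(1−ζ²)) = 100·exp(−π·0.6858/√0.5297) = 5.18%.

5.18%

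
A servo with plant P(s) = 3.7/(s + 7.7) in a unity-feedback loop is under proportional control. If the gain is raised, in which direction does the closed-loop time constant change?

decrease

Closed-loop pole is at s = −(7.7+K_p·3.7); larger K_p moves it further left, so τ = 1/(7.7+K_p·3.7) decreases.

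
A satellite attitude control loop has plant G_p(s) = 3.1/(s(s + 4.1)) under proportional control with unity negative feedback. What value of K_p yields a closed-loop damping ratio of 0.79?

Closed-loop characteristic equation: s² + 4.1s + K_p·3.1 = 0.
So ω_n = √(3.1K_p) and 2ζω_n = 4.1, giving ζ = 4.1/(2√(3.1K_p)).
Setting ζ = 0.79: √(3.1K_p) = 4.1/(2·0.79) = 2.595, so K_p = 6.734/3.1 = 2.17.

K_p = 2.17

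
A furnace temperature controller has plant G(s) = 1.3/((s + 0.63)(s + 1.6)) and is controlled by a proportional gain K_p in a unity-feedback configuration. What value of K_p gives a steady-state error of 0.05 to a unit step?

K_p = 14.7

Steady-state error for a unit step on this type-0 loop is 1/(1 + K_p·G(0)).
G(0) = 1.29. Require 1/(1 + K_p·1.29) = 0.05, so 1 + 1.29·K_p = 20.
K_p = (20 − 1)/1.29 = 14.7.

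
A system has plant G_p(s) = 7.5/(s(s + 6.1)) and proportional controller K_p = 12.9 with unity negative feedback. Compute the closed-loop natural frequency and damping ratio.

ω_n = 9.84 rad/s, ζ = 0.31

With unity feedback the closed-loop characteristic equation is s² + 6.1s + 12.9·7.5 = s² + 6.1s + 96.75 = 0.
Matching s² + 2ζω_n s + ω_n²: ω_n = √96.75 = 9.836 rad/s and 2ζω_n = 6.1, so ζ = 6.1/(2·9.836) = 0.31.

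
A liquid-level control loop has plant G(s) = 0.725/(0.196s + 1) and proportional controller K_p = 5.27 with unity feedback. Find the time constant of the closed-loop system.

Closed loop: T(s) = K_p·G/(1+K_p·G) = 3.821/(0.196s + 1 + 3.821), with pole at s = −(1 + 3.821)/0.196 = −24.6.
Closed-loop time constant τ = 1/24.6 = 0.0407 s.

τ = 0.0407 s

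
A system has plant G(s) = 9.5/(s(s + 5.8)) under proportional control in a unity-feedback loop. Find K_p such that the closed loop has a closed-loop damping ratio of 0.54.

Closed-loop characteristic equation: s² + 5.8s + K_p·9.5 = 0.
So ω_n = √(9.5K_p) and 2ζω_n = 5.8, giving ζ = 5.8/(2√(9.5K_p)).
Setting ζ = 0.54: √(9.5K_p) = 5.8/(2·0.54) = 5.37, so K_p = 28.84/9.5 = 3.04.

K_p = 3.04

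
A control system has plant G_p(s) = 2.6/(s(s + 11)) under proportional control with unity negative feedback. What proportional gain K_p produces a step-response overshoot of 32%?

From %OS = 100·exp(−πζ/√(1−ζ²)) = 32%, ζ = −ln(0.32)/√(π²+ln²(0.32)) = 0.341.
Characteristic equation s² + 11s + 2.6K_p = 0 gives ζ = 11/(2√(2.6K_p)).
Setting ζ = 0.341: √(2.6K_p) = 11/(2·0.341) = 16.13, so K_p = 260.2/2.6 = 100.

K_p = 100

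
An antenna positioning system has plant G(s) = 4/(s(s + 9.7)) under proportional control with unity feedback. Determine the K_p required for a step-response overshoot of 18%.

K_p = 25.6

From %OS = 100·exp(−πζ/√(1−ζ²)) = 18%, ζ = −ln(0.18)/√(π²+ln²(0.18)) = 0.4791.
Characteristic equation s² + 9.7s + 4K_p = 0 gives ζ = 9.7/(2√(4K_p)).
Setting ζ = 0.4791: √(4K_p) = 9.7/(2·0.4791) = 10.12, so K_p = 102.5/4 = 25.6.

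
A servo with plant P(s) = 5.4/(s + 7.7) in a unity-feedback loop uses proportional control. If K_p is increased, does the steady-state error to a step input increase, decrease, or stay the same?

e_ss = 1/(1 + K_p·P(0)); a larger K_p raises the denominator, so e_ss decreases.

decrease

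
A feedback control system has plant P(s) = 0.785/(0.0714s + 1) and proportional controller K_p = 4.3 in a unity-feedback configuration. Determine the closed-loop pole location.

Closed loop: T(s) = K_p·P/(1+K_p·P) = 3.376/(0.0714s + 1 + 3.376), with pole at s = −(1 + 3.376)/0.0714 = −61.28.

s = -61.28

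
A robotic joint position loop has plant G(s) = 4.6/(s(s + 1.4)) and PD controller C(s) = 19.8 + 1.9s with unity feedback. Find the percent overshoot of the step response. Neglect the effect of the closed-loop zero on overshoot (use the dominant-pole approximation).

13.9%

Forward path: (19.8 + 1.9s)·4.6/(s(s+1.4)). The closed-loop characteristic equation is s² + (1.4 + 4.6·1.9)s + 4.6·19.8 = 0.
That is s² + 10.14s + 91.08 = 0, so ω_n = 9.544 rad/s and ζ = 10.14/(2·9.544) = 0.5312.
%OS = 100·exp(−πζ/√(1−ζ²)) = 13.9%.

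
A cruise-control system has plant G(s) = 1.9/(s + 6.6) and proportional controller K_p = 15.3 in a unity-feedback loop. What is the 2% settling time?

Closed-loop transfer function: T(s) = K_p·G(s)/(1 + K_p·G(s)) = 29.07/(s + 6.6 + 29.07) = 29.07/(s + 35.67).
Time constant τ = 1/35.67 = 0.02803 s, so the 2% settling time is about 4τ = 0.112 s.

T_s ≈ 0.112 s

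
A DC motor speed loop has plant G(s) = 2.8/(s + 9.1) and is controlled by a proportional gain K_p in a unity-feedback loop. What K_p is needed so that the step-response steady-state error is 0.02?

K_p = 159

The loop is type 0, so e_ss(step) = 1/(1 + K_pos) with K_pos = K_p·G(0).
G(0) = 0.3077. Require 1/(1 + K_p·0.3077) = 0.02, so 1 + 0.3077·K_p = 50.
K_p = (50 − 1)/0.3077 = 159.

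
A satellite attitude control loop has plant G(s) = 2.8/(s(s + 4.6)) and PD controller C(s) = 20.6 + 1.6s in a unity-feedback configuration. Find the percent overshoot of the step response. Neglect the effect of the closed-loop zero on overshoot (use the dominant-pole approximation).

9.61%

Forward path: (20.6 + 1.6s)·2.8/(s(s+4.6)). The closed-loop characteristic equation is s² + (4.6 + 2.8·1.6)s + 2.8·20.6 = 0.
That is s² + 9.08s + 57.68 = 0, so ω_n = 7.595 rad/s and ζ = 9.08/(2·7.595) = 0.5978.
%OS = 100·exp(−πζ/√(1−ζ²)) = 9.61%.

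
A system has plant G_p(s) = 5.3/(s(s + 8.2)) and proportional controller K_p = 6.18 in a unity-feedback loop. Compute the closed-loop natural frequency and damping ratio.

ω_n = 5.72 rad/s, ζ = 0.716

1 + K_p·G_p(s) = 0 gives s² + 8.2s + 32.75 = 0.
Matching s² + 2ζω_n s + ω_n²: ω_n = √32.75 = 5.723 rad/s and 2ζω_n = 8.2, so ζ = 8.2/(2·5.723) = 0.716.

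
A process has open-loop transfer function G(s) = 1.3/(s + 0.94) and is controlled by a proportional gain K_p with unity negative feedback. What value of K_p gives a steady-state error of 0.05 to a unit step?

For a type-0 loop with proportional control, e_ss = 1/(1 + K_p·G(0)).
G(0) = 1.383. Require 1/(1 + K_p·1.383) = 0.05, so 1 + 1.383·K_p = 20.
K_p = (20 − 1)/1.383 = 13.7.

K_p = 13.7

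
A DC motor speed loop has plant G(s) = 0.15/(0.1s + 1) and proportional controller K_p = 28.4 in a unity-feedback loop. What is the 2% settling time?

T_s ≈ 0.076 s

Closed loop: T(s) = K_p·G/(1+K_p·G) = 4.26/(0.1s + 1 + 4.26), with pole at s = −(1 + 4.26)/0.1 = −52.6.
τ = 1/52.6 = 0.01901 s, so 2% settling time ≈ 4τ = 0.076 s.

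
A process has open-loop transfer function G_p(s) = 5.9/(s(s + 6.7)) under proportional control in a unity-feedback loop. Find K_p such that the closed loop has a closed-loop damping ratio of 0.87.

K_p = 2.51

Closed-loop characteristic equation: s² + 6.7s + K_p·5.9 = 0.
So ω_n = √(5.9K_p) and 2ζω_n = 6.7, giving ζ = 6.7/(2√(5.9K_p)).
Setting ζ = 0.87: √(5.9K_p) = 6.7/(2·0.87) = 3.851, so K_p = 14.83/5.9 = 2.51.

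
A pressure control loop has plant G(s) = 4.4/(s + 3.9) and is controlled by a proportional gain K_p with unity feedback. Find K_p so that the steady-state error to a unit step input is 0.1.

The loop is type 0, so e_ss(step) = 1/(1 + K_pos) with K_pos = K_p·G(0).
G(0) = 1.128. Require 1/(1 + K_p·1.128) = 0.1, so 1 + 1.128·K_p = 10.
K_p = (10 − 1)/1.128 = 7.98.

K_p = 7.98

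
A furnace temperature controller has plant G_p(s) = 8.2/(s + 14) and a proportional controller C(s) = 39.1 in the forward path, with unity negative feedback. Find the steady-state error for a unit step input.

0.0418

The loop is type 0. Static position error constant K_pos = C(0)·G_p(0) = 39.1·0.5857 = 22.9.
Steady-state error to a unit step: e_ss = 1/(1+K_pos) = 1/23.9 = 0.0418.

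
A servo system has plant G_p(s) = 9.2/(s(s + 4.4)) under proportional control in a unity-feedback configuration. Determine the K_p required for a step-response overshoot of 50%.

From %OS = 100·exp(−πζ/√(1−ζ²)) = 50%, ζ = −ln(0.5)/√(π²+ln²(0.5)) = 0.2155.
Characteristic equation s² + 4.4s + 9.2K_p = 0 gives ζ = 4.4/(2√(9.2K_p)).
Setting ζ = 0.2155: √(9.2K_p) = 4.4/(2·0.2155) = 10.21, so K_p = 104.3/9.2 = 11.3.

K_p = 11.3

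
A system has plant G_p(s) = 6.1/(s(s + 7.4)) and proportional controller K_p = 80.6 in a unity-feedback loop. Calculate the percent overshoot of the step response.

The closed-loop denominator s² + 7.4s + 491.7 gives ω_n = √491.7 = 22.17 and ζ = 7.4/(2ω_n) = 0.1669.
%OS = 100·exp(−πζ/√(1−ζ²)) = 100·exp(−π·0.1669/√0.9722) = 58.8%.

58.8%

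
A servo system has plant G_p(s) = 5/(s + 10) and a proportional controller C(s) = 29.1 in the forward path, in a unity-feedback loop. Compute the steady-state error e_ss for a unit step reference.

0.0643

The loop is type 0. Static position error constant K_pos = C(0)·G_p(0) = 29.1·0.5 = 14.55.
Steady-state error to a unit step: e_ss = 1/(1+K_pos) = 1/15.55 = 0.0643.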